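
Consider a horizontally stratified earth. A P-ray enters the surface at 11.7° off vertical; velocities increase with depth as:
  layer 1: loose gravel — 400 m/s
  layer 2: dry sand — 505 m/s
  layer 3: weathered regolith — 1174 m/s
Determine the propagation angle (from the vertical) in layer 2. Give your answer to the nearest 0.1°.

14.8°

Ray parameter p = sin 11.7° / 400 = 5.0697e-04 s/m.
sin θ_2 = p·V_2 = 5.0697e-04 × 505 = 0.2560.
θ_2 = 14.83° from the vertical.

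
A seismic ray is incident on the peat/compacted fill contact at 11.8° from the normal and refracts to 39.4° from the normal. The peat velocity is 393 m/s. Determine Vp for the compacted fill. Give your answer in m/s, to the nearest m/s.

sin 11.8° = 0.2045; sin 39.4° = 0.6347.
V₂ = V₁·(sin θ₂/sin θ₁) = 393·(0.6347/0.2045) = 1219.82 m/s.

1220 m/s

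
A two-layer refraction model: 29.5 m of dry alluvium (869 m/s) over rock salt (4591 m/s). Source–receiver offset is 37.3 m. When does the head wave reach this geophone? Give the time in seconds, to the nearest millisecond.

θ_c = arcsin(V₁/V₂) = arcsin(869/4591) = 10.91°, cos θ_c = 0.9819.
Intercept time tᵢ = 2h cos θ_c / V₁ = 2·29.5·0.9819/869 = 0.06667 s.
t = x/V₂ + tᵢ = 37.3/4591 + 0.06667 = 0.07479 s.

0.075 s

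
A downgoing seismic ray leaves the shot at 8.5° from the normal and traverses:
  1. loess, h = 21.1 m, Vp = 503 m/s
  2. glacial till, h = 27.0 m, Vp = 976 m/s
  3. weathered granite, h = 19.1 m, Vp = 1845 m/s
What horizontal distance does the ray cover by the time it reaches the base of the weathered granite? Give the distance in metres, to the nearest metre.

24 m

Ray parameter p = sin 8.5° / 503 m/s = 2.9386e-04 s/m.
Layer 1: θ = 8.50°; offset = 21.1·tan 8.50° = 3.153 m.
Layer 2: sin θ = p·976 = 0.2868 → θ = 16.67°; offset = 27.0·tan 16.67° = 8.083 m.
Layer 3: sin θ = p·1845 = 0.5422 → θ = 32.83°; offset = 19.1·tan 32.83° = 12.324 m.
Total horizontal offset = 23.560 m.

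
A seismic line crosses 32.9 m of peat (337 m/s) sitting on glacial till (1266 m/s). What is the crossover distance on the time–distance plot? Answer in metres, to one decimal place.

86.4 m

θ_c = arcsin(337/1266) = 15.44°, so cos θ_c = 0.9639 and tᵢ = 2h cos θ_c/V₁ = 0.1882 s.
At crossover x/V₁ = x/V₂ + tᵢ ⇒ x = tᵢ/(1/V₁ − 1/V₂) = 0.18821/(2.9674e-03 − 7.8989e-04) = 86.43 m.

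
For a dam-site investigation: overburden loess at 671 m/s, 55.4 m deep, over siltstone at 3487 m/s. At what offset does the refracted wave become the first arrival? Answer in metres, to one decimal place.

134.6 m

x_cross = 2h·√((V₂+V₁)/(V₂−V₁)).
(V₂+V₁)/(V₂−V₁) = (3487+671)/(3487−671) = 1.4766; √ = 1.2151.
x_cross = 2·55.4·1.2151 = 134.64 m.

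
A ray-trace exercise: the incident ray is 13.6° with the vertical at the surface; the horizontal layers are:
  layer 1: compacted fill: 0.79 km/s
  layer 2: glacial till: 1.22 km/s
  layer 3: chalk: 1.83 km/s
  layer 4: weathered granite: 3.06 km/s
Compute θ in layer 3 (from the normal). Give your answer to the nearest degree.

Ray parameter p = sin 13.6° / 0.79 = 2.9765e-01 s/km.
sin θ_3 = p·V_3 = 2.9765e-01 × 1.83 = 0.5447.
θ_3 = 33.00° from the vertical.

33°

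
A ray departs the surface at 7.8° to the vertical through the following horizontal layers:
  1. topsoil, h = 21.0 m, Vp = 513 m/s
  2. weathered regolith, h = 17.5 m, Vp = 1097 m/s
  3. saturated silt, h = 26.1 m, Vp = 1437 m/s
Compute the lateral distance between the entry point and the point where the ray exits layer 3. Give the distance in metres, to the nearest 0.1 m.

Apply Snell's law at each interface; in layer i the horizontal offset is hᵢ·tan θᵢ.
Layer 1: θ = 7.80°; offset = 21.0·tan 7.80° = 2.877 m.
Layer 2: sin θ = 1097·sin 7.8°/513 = 0.2902, θ = 16.87°; offset = 17.5·tan 16.87° = 5.307 m.
Layer 3: sin θ = 1437·sin 7.8°/513 = 0.3802, θ = 22.34°; offset = 26.1·tan 22.34° = 10.728 m.
Summing the layer offsets gives 18.911 m.

18.9 m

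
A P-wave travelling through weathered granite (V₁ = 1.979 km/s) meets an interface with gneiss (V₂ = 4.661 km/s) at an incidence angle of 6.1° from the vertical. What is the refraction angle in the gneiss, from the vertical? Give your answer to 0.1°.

14.5°

sin θ₁/V₁ = sin θ₂/V₂ ⇒ sin θ₂ = 4.661·sin 6.1°/1.979 = 4.661·0.1063/1.979 = 0.2503.
θ₂ = sin⁻¹(0.2503) = 14.49° (from vertical).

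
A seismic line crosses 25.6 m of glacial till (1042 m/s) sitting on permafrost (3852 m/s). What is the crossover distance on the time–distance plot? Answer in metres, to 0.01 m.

θ_c = arcsin(1042/3852) = 15.69°, so cos θ_c = 0.9627 and tᵢ = 2h cos θ_c/V₁ = 0.0473 s.
At crossover x/V₁ = x/V₂ + tᵢ ⇒ x = tᵢ/(1/V₁ − 1/V₂) = 0.04730/(9.5969e-04 − 2.5961e-04) = 67.57 m.

67.57 m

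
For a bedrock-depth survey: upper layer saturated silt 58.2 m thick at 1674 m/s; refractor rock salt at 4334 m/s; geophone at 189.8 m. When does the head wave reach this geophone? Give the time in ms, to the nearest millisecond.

t = x/V₂ + 2h·√(V₂²−V₁²)/(V₁V₂).
√(V₂²−V₁²) = √(4334²−1674²) = 3997.7 m/s; delay term = 2·58.2·3997.7/(1674·4334) = 0.06414 s.
t = 189.8/4334 + 0.06414 = 0.10793 s.

108 ms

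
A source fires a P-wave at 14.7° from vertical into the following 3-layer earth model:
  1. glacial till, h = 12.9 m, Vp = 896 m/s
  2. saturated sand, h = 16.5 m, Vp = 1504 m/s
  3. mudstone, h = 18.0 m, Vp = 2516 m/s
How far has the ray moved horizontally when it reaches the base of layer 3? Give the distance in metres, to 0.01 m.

29.43 m

p = sin θ₁/V₁ = sin 14.7°/896 = 2.8321e-04 s/m is conserved through the stack.
Layer 1: θ = 14.70°; offset = 12.9·tan 14.70° = 3.3843 m.
Layer 2: sin θ = p·1504 = 0.4260 → θ = 25.21°; offset = 16.5·tan 25.21° = 7.7681 m.
Layer 3: sin θ = p·2516 = 0.7126 → θ = 45.44°; offset = 18.0·tan 45.44° = 18.2810 m.
Σ offsets = 29.4333 m.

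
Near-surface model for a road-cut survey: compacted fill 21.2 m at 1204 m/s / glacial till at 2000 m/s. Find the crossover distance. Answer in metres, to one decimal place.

85.1 m

θ_c = arcsin(1204/2000) = 37.01°, so cos θ_c = 0.7985 and tᵢ = 2h cos θ_c/V₁ = 0.0281 s.
At crossover x/V₁ = x/V₂ + tᵢ ⇒ x = tᵢ/(1/V₁ − 1/V₂) = 0.02812/(8.3056e-04 − 5.0000e-04) = 85.07 m.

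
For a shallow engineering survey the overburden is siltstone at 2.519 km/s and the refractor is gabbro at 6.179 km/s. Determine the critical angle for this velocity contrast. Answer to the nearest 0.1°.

Critical incidence: sin θ_c = V₁/V₂ = 2.519/6.179 = 0.4077.
θ_c = arcsin 0.4077 = 24.06°.

24.1°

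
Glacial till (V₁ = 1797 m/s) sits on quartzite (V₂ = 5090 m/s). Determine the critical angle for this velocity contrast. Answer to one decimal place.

At critical incidence the refracted ray runs along the interface (θ₂ = 90°), so sin θ_c = V₁/V₂.
θ_c = arcsin(1797/5090) = arcsin 0.3530 = 20.67°.

20.7°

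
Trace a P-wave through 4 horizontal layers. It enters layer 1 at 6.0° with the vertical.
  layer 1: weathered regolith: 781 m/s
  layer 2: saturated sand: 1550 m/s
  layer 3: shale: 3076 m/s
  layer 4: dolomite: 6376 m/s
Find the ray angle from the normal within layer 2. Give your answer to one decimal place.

12.0°

Ray parameter p = sin 6.0° / 781 = 1.3384e-04 s/m.
sin θ_2 = p·V_2 = 1.3384e-04 × 1550 = 0.2075.
θ_2 = 11.97° from the vertical.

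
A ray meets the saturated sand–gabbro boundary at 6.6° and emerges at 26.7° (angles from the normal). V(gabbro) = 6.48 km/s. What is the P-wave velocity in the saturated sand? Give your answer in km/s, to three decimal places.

sin 6.6° = 0.1149; sin 26.7° = 0.4493.
V₁ = V₂·(sin θ₁/sin θ₂) = 6.48·(0.1149/0.4493) = 1.658 km/s.

1.658 km/s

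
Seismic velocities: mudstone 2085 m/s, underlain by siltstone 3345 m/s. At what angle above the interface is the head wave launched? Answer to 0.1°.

51.4°

At critical incidence the refracted ray runs along the interface (θ₂ = 90°), so sin θ_c = V₁/V₂.
θ_c = arcsin(2085/3345) = arcsin 0.6233 = 38.56°.
Measured from the interface: 90° − 38.56° = 51.44°.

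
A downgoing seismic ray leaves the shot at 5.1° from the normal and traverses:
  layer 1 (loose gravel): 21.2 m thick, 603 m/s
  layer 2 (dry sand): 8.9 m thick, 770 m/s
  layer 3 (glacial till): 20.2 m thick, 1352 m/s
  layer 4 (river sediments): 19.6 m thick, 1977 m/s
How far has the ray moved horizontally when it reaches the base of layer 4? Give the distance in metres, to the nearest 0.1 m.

13.0 m

p = sin θ₁/V₁ = sin 5.1°/603 = 1.4742e-04 s/m is conserved through the stack.
Layer 1: θ = 5.10°; offset = 21.2·tan 5.10° = 1.892 m.
Layer 2: sin θ = p·770 = 0.1135 → θ = 6.52°; offset = 8.9·tan 6.52° = 1.017 m.
Layer 3: sin θ = p·1352 = 0.1993 → θ = 11.50°; offset = 20.2·tan 11.50° = 4.109 m.
Layer 4: sin θ = p·1977 = 0.2914 → θ = 16.94°; offset = 19.6·tan 16.94° = 5.972 m.
Total horizontal offset = 12.989 m.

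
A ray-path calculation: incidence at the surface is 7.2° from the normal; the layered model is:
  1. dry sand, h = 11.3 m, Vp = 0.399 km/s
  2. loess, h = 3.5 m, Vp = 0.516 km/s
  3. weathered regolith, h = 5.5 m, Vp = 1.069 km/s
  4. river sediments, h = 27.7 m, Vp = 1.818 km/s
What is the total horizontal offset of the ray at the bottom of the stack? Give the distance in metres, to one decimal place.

Apply Snell's law at each interface; in layer i the horizontal offset is hᵢ·tan θᵢ.
Layer 1: θ = 7.20°; offset = 11.3·tan 7.20° = 1.428 m.
Layer 2: sin θ = 0.516·sin 7.2°/0.399 = 0.1621, θ = 9.33°; offset = 3.5·tan 9.33° = 0.575 m.
Layer 3: sin θ = 1.069·sin 7.2°/0.399 = 0.3358, θ = 19.62°; offset = 5.5·tan 19.62° = 1.961 m.
Layer 4: sin θ = 1.818·sin 7.2°/0.399 = 0.5711, θ = 34.82°; offset = 27.7·tan 34.82° = 19.270 m.
Total horizontal offset = 23.233 m.

23.2 m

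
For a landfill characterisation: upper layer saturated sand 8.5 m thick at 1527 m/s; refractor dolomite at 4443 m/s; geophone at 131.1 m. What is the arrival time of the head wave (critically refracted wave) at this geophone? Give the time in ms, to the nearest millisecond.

40 ms

θ_c = arcsin(V₁/V₂) = arcsin(1527/4443) = 20.10°, cos θ_c = 0.9391.
Intercept time tᵢ = 2h cos θ_c / V₁ = 2·8.5·0.9391/1527 = 0.01045 s.
t = x/V₂ + tᵢ = 131.1/4443 + 0.01045 = 0.03996 s.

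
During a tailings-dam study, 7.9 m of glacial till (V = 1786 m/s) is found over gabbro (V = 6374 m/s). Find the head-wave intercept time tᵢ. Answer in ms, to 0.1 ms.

8.5 ms

tᵢ = 2h·√(V₂²−V₁²)/(V₁V₂).
√(V₂²−V₁²) = √(6374²−1786²) = 6118.7 m/s.
tᵢ = 2·7.9·6118.7/(1786·6374) = 0.00849 s.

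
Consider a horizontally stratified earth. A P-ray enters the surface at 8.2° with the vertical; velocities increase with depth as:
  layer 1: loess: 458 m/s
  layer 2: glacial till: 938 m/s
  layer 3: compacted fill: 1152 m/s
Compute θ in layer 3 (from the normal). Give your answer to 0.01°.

21.02°

Ray parameter p = sin 8.2° / 458 = 3.1142e-04 s/m.
sin θ_3 = p·V_3 = 3.1142e-04 × 1152 = 0.3588.
θ_3 = arcsin 0.3588 = 21.02°.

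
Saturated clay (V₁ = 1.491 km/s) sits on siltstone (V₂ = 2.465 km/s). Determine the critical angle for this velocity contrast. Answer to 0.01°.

At critical incidence the refracted ray runs along the interface (θ₂ = 90°), so sin θ_c = V₁/V₂.
θ_c = arcsin(1.491/2.465) = arcsin 0.6049 = 37.22°.

37.22°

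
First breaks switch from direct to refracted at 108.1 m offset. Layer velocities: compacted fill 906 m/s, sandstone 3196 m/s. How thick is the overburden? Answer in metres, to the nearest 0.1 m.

40.4 m

x_cross = 2h·√((V₂+V₁)/(V₂−V₁)) → h = x_cross / (2·√((V₂+V₁)/(V₂−V₁))).
√((V₂+V₁)/(V₂−V₁)) = √((3196+906)/(3196−906)) = 1.3384.
h = 108.1 / (2·1.3384) = 40.38 m.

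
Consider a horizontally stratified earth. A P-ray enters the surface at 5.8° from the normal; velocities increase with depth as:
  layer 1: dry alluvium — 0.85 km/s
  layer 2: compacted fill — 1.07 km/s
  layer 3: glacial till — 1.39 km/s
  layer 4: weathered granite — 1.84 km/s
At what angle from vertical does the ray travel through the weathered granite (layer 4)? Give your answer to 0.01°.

Snell's law across each interface conserves sin θ / V, so sin θ_4 = V_4·sin θ₁/V₁.
sin θ_4 = 1.84 × sin 5.8° / 0.85 = 0.2188.
θ_4 = arcsin 0.2188 = 12.64°.

12.64°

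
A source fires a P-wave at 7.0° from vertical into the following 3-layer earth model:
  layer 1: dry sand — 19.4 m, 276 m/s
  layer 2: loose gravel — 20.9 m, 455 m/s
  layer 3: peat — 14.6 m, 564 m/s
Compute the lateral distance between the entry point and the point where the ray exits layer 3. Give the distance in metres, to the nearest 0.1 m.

10.4 m

p = sin θ₁/V₁ = sin 7.0°/276 = 4.4156e-04 s/m is conserved through the stack.
Layer 1: θ = 7.00°; offset = 19.4·tan 7.00° = 2.382 m.
Layer 2: sin θ = p·455 = 0.2009 → θ = 11.59°; offset = 20.9·tan 11.59° = 4.286 m.
Layer 3: sin θ = p·564 = 0.2490 → θ = 14.42°; offset = 14.6·tan 14.42° = 3.754 m.
Total horizontal offset = 10.423 m.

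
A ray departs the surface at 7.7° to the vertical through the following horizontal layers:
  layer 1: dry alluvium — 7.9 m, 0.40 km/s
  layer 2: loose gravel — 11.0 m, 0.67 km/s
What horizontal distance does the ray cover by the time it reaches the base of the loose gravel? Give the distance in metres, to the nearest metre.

Apply Snell's law at each interface; in layer i the horizontal offset is hᵢ·tan θᵢ.
Layer 1: θ = 7.70°; offset = 7.9·tan 7.70° = 1.068 m.
Layer 2: sin θ = 0.67·sin 7.7°/0.40 = 0.2244, θ = 12.97°; offset = 11.0·tan 12.97° = 2.533 m.
Σ offsets = 3.601 m.

4 m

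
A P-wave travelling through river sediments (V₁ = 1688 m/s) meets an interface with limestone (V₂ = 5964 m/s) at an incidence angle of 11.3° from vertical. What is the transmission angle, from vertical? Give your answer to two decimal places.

43.81°

Snell's law: sin θ₂ = (V₂/V₁)·sin θ₁ = (5964/1688)·sin 11.3° = 0.6923.
θ₂ = sin⁻¹(0.6923) = 43.81° (from vertical).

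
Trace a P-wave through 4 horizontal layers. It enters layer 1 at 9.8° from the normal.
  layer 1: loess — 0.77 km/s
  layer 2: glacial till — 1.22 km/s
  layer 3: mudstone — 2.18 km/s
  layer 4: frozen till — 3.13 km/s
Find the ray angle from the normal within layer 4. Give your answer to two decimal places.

Ray parameter p = sin 9.8° / 0.77 = 2.2105e-01 s/km.
sin θ_4 = p·V_4 = 2.2105e-01 × 3.13 = 0.6919.
θ_4 = arcsin 0.6919 = 43.78°.

43.78°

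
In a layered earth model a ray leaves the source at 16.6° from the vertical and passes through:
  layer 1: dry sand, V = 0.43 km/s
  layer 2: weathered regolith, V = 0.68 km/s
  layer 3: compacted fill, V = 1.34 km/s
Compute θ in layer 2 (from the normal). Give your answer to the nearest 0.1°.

Ray parameter p = sin 16.6° / 0.43 = 6.6439e-01 s/km.
sin θ_2 = p·V_2 = 6.6439e-01 × 0.68 = 0.4518.
θ_2 = arcsin 0.4518 = 26.86°.

26.9°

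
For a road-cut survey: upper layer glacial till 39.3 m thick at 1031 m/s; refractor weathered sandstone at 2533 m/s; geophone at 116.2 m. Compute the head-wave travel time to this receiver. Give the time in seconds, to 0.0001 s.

θ_c = arcsin(V₁/V₂) = arcsin(1031/2533) = 24.02°, cos θ_c = 0.9134.
Intercept time tᵢ = 2h cos θ_c / V₁ = 2·39.3·0.9134/1031 = 0.06964 s.
t = x/V₂ + tᵢ = 116.2/2533 + 0.06964 = 0.11551 s.

0.1155 s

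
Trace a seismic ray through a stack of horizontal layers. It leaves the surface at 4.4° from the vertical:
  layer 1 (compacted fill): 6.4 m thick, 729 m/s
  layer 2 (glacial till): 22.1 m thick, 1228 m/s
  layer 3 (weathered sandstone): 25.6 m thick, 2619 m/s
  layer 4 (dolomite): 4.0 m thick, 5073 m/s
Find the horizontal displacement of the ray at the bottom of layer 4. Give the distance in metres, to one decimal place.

13.2 m

Apply Snell's law at each interface; in layer i the horizontal offset is hᵢ·tan θᵢ.
Layer 1: θ = 4.40°; offset = 6.4·tan 4.40° = 0.492 m.
Layer 2: sin θ = 1228·sin 4.4°/729 = 0.1292, θ = 7.43°; offset = 22.1·tan 7.43° = 2.880 m.
Layer 3: sin θ = 2619·sin 4.4°/729 = 0.2756, θ = 16.00°; offset = 25.6·tan 16.00° = 7.340 m.
Layer 4: sin θ = 5073·sin 4.4°/729 = 0.5339, θ = 32.27°; offset = 4.0·tan 32.27° = 2.526 m.
Σ offsets = 13.238 m.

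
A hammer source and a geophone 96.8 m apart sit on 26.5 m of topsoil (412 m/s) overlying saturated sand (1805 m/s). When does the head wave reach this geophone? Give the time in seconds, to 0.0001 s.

t = x/V₂ + 2h·√(V₂²−V₁²)/(V₁V₂).
√(V₂²−V₁²) = √(1805²−412²) = 1757.4 m/s; delay term = 2·26.5·1757.4/(412·1805) = 0.12524 s.
t = 96.8/1805 + 0.12524 = 0.17887 s.

0.1789 s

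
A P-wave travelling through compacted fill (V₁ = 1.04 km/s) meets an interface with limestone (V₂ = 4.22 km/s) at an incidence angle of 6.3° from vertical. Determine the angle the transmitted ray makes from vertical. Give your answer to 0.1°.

sin θ₁/V₁ = sin θ₂/V₂ ⇒ sin θ₂ = 4.22·sin 6.3°/1.04 = 4.22·0.1097/1.04 = 0.4453.
θ₂ = arcsin 0.4453 = 26.44° from the normal.

26.4°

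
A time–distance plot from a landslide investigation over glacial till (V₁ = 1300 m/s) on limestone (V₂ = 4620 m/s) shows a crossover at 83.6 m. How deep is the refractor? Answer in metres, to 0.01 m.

x_cross = 2h·√((V₂+V₁)/(V₂−V₁)) → h = x_cross / (2·√((V₂+V₁)/(V₂−V₁))).
√((V₂+V₁)/(V₂−V₁)) = √((4620+1300)/(4620−1300)) = 1.3353.
h = 83.6 / (2·1.3353) = 31.30 m.

31.30 m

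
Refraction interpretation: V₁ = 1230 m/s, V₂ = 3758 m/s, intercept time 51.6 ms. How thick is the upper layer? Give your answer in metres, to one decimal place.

h = tᵢ·V₁·V₂ / (2·√(V₂²−V₁²)).
√(V₂²−V₁²) = √(3758² − 1230²) = 3551.0 m/s.
h = 0.0516 s × 1230 × 3758 / (2 × 3551.0) = 33.58 m.

33.6 m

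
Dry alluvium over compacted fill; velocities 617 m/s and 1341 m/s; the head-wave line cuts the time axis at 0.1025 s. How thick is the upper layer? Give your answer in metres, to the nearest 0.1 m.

35.6 m

h = tᵢ·V₁·V₂ / (2·√(V₂²−V₁²)).
√(V₂²−V₁²) = √(1341² − 617²) = 1190.6 m/s.
h = 0.1025 s × 617 × 1341 / (2 × 1190.6) = 35.61 m.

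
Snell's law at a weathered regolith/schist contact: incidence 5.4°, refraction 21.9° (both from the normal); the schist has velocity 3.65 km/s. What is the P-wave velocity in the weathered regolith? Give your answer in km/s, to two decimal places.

0.92 km/s

sin 5.4° = 0.0941; sin 21.9° = 0.3730.
V₁ = V₂·(sin θ₁/sin θ₂) = 3.65·(0.0941/0.3730) = 0.92 km/s.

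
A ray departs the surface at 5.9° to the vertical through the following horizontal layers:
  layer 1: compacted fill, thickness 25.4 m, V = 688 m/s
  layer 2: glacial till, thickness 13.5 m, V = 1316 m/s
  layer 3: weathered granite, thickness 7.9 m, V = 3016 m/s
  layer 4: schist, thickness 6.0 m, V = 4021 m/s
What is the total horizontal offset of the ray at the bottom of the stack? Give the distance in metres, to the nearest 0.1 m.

p = sin θ₁/V₁ = sin 5.9°/688 = 1.4941e-04 s/m is conserved through the stack.
Layer 1: θ = 5.90°; offset = 25.4·tan 5.90° = 2.625 m.
Layer 2: sin θ = p·1316 = 0.1966 → θ = 11.34°; offset = 13.5·tan 11.34° = 2.707 m.
Layer 3: sin θ = p·3016 = 0.4506 → θ = 26.78°; offset = 7.9·tan 26.78° = 3.988 m.
Layer 4: sin θ = p·4021 = 0.6008 → θ = 36.92°; offset = 6.0·tan 36.92° = 4.509 m.
Total horizontal offset = 13.829 m.

13.8 m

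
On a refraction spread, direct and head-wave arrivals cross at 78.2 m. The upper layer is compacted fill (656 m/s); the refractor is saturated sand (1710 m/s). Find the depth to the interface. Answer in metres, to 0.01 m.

26.10 m

x_cross = 2h·√((V₂+V₁)/(V₂−V₁)) → h = x_cross / (2·√((V₂+V₁)/(V₂−V₁))).
√((V₂+V₁)/(V₂−V₁)) = √((1710+656)/(1710−656)) = 1.4983.
h = 78.2 / (2·1.4983) = 26.10 m.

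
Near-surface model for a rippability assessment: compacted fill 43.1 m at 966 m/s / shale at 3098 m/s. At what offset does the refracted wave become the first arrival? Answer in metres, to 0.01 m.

x_cross = 2h·√((V₂+V₁)/(V₂−V₁)).
(V₂+V₁)/(V₂−V₁) = (3098+966)/(3098−966) = 1.9062; √ = 1.3806.
x_cross = 2·43.1·1.3806 = 119.01 m.

119.01 m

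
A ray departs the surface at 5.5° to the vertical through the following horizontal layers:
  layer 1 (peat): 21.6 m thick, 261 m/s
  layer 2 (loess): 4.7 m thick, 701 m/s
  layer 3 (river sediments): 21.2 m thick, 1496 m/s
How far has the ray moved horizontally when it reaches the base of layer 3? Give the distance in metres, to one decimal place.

p = sin θ₁/V₁ = sin 5.5°/261 = 3.6723e-04 s/m is conserved through the stack.
Layer 1: θ = 5.50°; offset = 21.6·tan 5.50° = 2.080 m.
Layer 2: sin θ = p·701 = 0.2574 → θ = 14.92°; offset = 4.7·tan 14.92° = 1.252 m.
Layer 3: sin θ = p·1496 = 0.5494 → θ = 33.32°; offset = 21.2·tan 33.32° = 13.938 m.
Total horizontal offset = 17.270 m.

17.3 m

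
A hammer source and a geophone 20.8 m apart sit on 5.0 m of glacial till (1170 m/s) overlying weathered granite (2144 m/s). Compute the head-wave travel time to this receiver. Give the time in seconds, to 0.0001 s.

t = x/V₂ + 2h·√(V₂²−V₁²)/(V₁V₂).
√(V₂²−V₁²) = √(2144²−1170²) = 1796.6 m/s; delay term = 2·5.0·1796.6/(1170·2144) = 0.00716 s.
t = 20.8/2144 + 0.00716 = 0.01686 s.

0.0169 s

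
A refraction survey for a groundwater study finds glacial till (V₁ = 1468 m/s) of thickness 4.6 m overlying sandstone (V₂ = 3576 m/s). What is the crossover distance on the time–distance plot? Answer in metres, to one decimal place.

14.2 m

x_cross = 2h·√((V₂+V₁)/(V₂−V₁)).
(V₂+V₁)/(V₂−V₁) = (3576+1468)/(3576−1468) = 2.3928; √ = 1.5469.
x_cross = 2·4.6·1.5469 = 14.23 m.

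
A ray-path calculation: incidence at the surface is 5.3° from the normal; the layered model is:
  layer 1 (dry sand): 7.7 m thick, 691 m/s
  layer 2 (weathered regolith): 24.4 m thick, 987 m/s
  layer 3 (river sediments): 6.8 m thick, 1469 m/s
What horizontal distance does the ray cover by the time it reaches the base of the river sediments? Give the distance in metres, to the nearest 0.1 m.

Apply Snell's law at each interface; in layer i the horizontal offset is hᵢ·tan θᵢ.
Layer 1: θ = 5.30°; offset = 7.7·tan 5.30° = 0.714 m.
Layer 2: sin θ = 987·sin 5.3°/691 = 0.1319, θ = 7.58°; offset = 24.4·tan 7.58° = 3.248 m.
Layer 3: sin θ = 1469·sin 5.3°/691 = 0.1964, θ = 11.32°; offset = 6.8·tan 11.32° = 1.362 m.
Summing the layer offsets gives 5.324 m.

5.3 m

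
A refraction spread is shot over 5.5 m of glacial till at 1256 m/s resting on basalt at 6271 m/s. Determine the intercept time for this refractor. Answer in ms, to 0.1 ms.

8.6 ms

tᵢ = 2h·√(V₂²−V₁²)/(V₁V₂).
√(V₂²−V₁²) = √(6271²−1256²) = 6143.9 m/s.
tᵢ = 2·5.5·6143.9/(1256·6271) = 0.00858 s.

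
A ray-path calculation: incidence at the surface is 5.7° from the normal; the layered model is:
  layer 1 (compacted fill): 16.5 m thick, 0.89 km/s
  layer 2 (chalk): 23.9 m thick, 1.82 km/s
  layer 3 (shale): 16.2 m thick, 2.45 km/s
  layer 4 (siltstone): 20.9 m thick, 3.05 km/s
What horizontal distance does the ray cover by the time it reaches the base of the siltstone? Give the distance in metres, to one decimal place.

18.8 m

Ray parameter p = sin 5.7° / 0.89 km/s = 1.1160e-01 s/km.
Layer 1: θ = 5.70°; offset = 16.5·tan 5.70° = 1.647 m.
Layer 2: sin θ = p·1.82 = 0.2031 → θ = 11.72°; offset = 23.9·tan 11.72° = 4.957 m.
Layer 3: sin θ = p·2.45 = 0.2734 → θ = 15.87°; offset = 16.2·tan 15.87° = 4.605 m.
Layer 4: sin θ = p·3.05 = 0.3404 → θ = 19.90°; offset = 20.9·tan 19.90° = 7.565 m.
Total horizontal offset = 18.774 m.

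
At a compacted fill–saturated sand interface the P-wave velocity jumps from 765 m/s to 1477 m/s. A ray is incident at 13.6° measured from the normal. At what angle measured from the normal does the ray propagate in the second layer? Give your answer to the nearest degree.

27°

sin θ₁/V₁ = sin θ₂/V₂ ⇒ sin θ₂ = 1477·sin 13.6°/765 = 1477·0.2351/765 = 0.4540.
θ₂ = sin⁻¹(0.4540) = 27.00° (from vertical).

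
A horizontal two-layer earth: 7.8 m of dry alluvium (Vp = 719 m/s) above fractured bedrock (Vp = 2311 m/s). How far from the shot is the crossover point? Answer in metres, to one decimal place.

x_cross = 2h·√((V₂+V₁)/(V₂−V₁)).
(V₂+V₁)/(V₂−V₁) = (2311+719)/(2311−719) = 1.9033; √ = 1.3796.
x_cross = 2·7.8·1.3796 = 21.52 m.

21.5 m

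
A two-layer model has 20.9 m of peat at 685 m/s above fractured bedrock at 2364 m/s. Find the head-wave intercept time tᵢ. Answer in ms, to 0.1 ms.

58.4 ms

θ_c = arcsin(V₁/V₂) = arcsin(685/2364) = 16.84°; cos θ_c = 0.9571.
tᵢ = 2h·cos θ_c / V₁ = 2·20.9·0.9571 / 685 = 0.05840 s.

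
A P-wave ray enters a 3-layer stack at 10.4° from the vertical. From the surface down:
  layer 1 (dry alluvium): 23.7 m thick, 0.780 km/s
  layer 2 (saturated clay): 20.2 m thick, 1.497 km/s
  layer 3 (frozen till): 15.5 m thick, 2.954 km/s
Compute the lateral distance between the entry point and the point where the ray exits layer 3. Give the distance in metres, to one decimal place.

Apply Snell's law at each interface; in layer i the horizontal offset is hᵢ·tan θᵢ.
Layer 1: θ = 10.40°; offset = 23.7·tan 10.40° = 4.350 m.
Layer 2: sin θ = 1.497·sin 10.4°/0.780 = 0.3465, θ = 20.27°; offset = 20.2·tan 20.27° = 7.461 m.
Layer 3: sin θ = 2.954·sin 10.4°/0.780 = 0.6837, θ = 43.13°; offset = 15.5·tan 43.13° = 14.520 m.
Σ offsets = 26.330 m.

26.3 m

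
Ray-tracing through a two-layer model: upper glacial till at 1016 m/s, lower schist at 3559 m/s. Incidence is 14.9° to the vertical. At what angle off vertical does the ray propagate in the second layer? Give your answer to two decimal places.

64.25°

sin θ₁/V₁ = sin θ₂/V₂ ⇒ sin θ₂ = 3559·sin 14.9°/1016 = 3559·0.2571/1016 = 0.9007.
θ₂ = sin⁻¹(0.9007) = 64.25° (from vertical).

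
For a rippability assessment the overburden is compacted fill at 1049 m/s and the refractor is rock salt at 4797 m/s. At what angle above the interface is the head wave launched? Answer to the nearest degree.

77°

Critical incidence: sin θ_c = V₁/V₂ = 1049/4797 = 0.2187.
θ_c = arcsin 0.2187 = 12.63°.
Measured from the interface: 90° − 12.63° = 77.37°.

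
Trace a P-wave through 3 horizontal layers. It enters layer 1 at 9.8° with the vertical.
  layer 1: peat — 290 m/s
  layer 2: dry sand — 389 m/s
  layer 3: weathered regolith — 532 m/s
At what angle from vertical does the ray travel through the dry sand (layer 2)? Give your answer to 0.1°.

13.2°

Snell's law across each interface conserves sin θ / V, so sin θ_2 = V_2·sin θ₁/V₁.
sin θ_2 = 389 × sin 9.8° / 290 = 0.2283.
θ_2 = arcsin 0.2283 = 13.20°.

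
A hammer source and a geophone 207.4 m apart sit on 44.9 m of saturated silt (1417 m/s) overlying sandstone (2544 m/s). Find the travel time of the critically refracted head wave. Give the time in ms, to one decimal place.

134.2 ms

θ_c = arcsin(V₁/V₂) = arcsin(1417/2544) = 33.85°, cos θ_c = 0.8305.
Intercept time tᵢ = 2h cos θ_c / V₁ = 2·44.9·0.8305/1417 = 0.05263 s.
t = x/V₂ + tᵢ = 207.4/2544 + 0.05263 = 0.13416 s.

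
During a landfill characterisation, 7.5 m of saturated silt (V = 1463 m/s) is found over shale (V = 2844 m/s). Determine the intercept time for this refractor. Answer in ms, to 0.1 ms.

tᵢ = 2h·√(V₂²−V₁²)/(V₁V₂).
√(V₂²−V₁²) = √(2844²−1463²) = 2438.8 m/s.
tᵢ = 2·7.5·2438.8/(1463·2844) = 0.00879 s.

8.8 ms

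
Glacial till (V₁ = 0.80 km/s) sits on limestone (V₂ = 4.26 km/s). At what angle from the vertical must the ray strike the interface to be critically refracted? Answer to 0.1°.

10.8°

Critical incidence: sin θ_c = V₁/V₂ = 0.80/4.26 = 0.1878.
θ_c = arcsin 0.1878 = 10.82°.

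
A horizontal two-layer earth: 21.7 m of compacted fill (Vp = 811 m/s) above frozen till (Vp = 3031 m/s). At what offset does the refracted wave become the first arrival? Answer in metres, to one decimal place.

x_cross = 2h·√((V₂+V₁)/(V₂−V₁)).
(V₂+V₁)/(V₂−V₁) = (3031+811)/(3031−811) = 1.7306; √ = 1.3155.
x_cross = 2·21.7·1.3155 = 57.09 m.

57.1 m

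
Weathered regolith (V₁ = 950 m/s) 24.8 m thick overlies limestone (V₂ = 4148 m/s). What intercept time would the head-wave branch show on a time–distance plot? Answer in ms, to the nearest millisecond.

tᵢ = 2h·√(V₂²−V₁²)/(V₁V₂).
√(V₂²−V₁²) = √(4148²−950²) = 4037.7 m/s.
tᵢ = 2·24.8·4037.7/(950·4148) = 0.05082 s.

51 ms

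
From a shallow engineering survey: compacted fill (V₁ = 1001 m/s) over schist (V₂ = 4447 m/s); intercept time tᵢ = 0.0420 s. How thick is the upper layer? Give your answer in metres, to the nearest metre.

22 m

h = tᵢ·V₁·V₂ / (2·√(V₂²−V₁²)).
√(V₂²−V₁²) = √(4447² − 1001²) = 4332.9 m/s.
h = 0.042 s × 1001 × 4447 / (2 × 4332.9) = 21.57 m.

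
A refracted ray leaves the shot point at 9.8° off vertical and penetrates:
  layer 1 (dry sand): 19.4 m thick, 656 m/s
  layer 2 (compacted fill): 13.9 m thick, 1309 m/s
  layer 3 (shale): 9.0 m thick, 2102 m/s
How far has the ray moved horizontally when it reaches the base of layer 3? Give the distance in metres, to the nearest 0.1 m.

Apply Snell's law at each interface; in layer i the horizontal offset is hᵢ·tan θᵢ.
Layer 1: θ = 9.80°; offset = 19.4·tan 9.80° = 3.351 m.
Layer 2: sin θ = 1309·sin 9.8°/656 = 0.3396, θ = 19.85°; offset = 13.9·tan 19.85° = 5.019 m.
Layer 3: sin θ = 2102·sin 9.8°/656 = 0.5454, θ = 33.05°; offset = 9.0·tan 33.05° = 5.856 m.
Σ offsets = 14.227 m.

14.2 m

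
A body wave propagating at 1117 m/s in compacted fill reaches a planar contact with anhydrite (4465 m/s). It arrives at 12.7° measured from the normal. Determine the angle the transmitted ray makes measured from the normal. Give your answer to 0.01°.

61.50°

sin θ₁/V₁ = sin θ₂/V₂ ⇒ sin θ₂ = 4465·sin 12.7°/1117 = 4465·0.2198/1117 = 0.8788.
θ₂ = sin⁻¹(0.8788) = 61.50° (from vertical).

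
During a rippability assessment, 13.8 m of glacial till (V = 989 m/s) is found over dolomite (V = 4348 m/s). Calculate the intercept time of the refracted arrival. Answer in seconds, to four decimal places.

θ_c = arcsin(V₁/V₂) = arcsin(989/4348) = 13.15°; cos θ_c = 0.9738.
tᵢ = 2h·cos θ_c / V₁ = 2·13.8·0.9738 / 989 = 0.02718 s.

0.0272 s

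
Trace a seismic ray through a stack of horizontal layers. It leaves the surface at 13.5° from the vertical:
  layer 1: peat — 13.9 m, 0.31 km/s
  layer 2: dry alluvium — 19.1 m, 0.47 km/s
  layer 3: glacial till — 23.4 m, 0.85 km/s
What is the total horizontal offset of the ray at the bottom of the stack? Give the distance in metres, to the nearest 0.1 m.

Apply Snell's law at each interface; in layer i the horizontal offset is hᵢ·tan θᵢ.
Layer 1: θ = 13.50°; offset = 13.9·tan 13.50° = 3.337 m.
Layer 2: sin θ = 0.47·sin 13.5°/0.31 = 0.3539, θ = 20.73°; offset = 19.1·tan 20.73° = 7.228 m.
Layer 3: sin θ = 0.85·sin 13.5°/0.31 = 0.6401, θ = 39.80°; offset = 23.4·tan 39.80° = 19.495 m.
Σ offsets = 30.060 m.

30.1 m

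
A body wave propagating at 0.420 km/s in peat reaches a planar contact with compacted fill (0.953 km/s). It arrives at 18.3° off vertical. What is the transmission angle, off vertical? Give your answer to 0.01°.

45.44°

Snell's law: sin θ₂ = (V₂/V₁)·sin θ₁ = (0.953/0.420)·sin 18.3° = 0.7125.
θ₂ = arcsin 0.7125 = 45.44° from the normal.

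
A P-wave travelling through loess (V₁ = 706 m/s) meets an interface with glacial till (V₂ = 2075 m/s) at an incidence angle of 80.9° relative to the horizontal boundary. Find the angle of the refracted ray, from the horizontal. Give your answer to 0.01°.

Angle from the normal: 90° − 80.9° = 9.1°.
Snell's law: sin θ₂ = (V₂/V₁)·sin θ₁ = (2075/706)·sin 9.1° = 0.4648.
θ₂ = sin⁻¹(0.4648) = 27.70° (from vertical).
From the interface: 90° − 27.70° = 62.30°.

62.30°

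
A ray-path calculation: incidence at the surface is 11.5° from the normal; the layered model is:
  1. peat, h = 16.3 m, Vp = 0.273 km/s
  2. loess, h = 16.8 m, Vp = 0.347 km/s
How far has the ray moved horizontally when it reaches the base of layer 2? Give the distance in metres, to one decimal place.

Apply Snell's law at each interface; in layer i the horizontal offset is hᵢ·tan θᵢ.
Layer 1: θ = 11.50°; offset = 16.3·tan 11.50° = 3.316 m.
Layer 2: sin θ = 0.347·sin 11.5°/0.273 = 0.2534, θ = 14.68°; offset = 16.8·tan 14.68° = 4.401 m.
Summing the layer offsets gives 7.717 m.

7.7 m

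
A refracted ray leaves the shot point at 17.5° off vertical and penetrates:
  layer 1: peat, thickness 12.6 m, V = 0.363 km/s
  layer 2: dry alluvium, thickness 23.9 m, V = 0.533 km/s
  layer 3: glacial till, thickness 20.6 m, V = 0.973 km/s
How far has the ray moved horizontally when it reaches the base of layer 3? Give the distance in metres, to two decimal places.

Apply Snell's law at each interface; in layer i the horizontal offset is hᵢ·tan θᵢ.
Layer 1: θ = 17.50°; offset = 12.6·tan 17.50° = 3.9728 m.
Layer 2: sin θ = 0.533·sin 17.5°/0.363 = 0.4415, θ = 26.20°; offset = 23.9·tan 26.20° = 11.7611 m.
Layer 3: sin θ = 0.973·sin 17.5°/0.363 = 0.8060, θ = 53.71°; offset = 20.6·tan 53.71° = 28.0530 m.
Σ offsets = 43.7869 m.

43.79 m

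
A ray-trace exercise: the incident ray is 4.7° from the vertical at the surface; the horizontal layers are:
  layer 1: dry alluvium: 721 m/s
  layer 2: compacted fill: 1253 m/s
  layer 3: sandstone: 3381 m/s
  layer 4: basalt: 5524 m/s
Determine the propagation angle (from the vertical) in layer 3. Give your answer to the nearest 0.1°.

Snell's law across each interface conserves sin θ / V, so sin θ_3 = V_3·sin θ₁/V₁.
sin θ_3 = 3381 × sin 4.7° / 721 = 0.3842.
θ_3 = arcsin 0.3842 = 22.60°.

22.6°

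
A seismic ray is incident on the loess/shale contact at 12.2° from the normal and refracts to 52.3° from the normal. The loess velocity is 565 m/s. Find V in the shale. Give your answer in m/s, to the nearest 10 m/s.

Snell's law: sin 12.2°/V₁ = sin 52.3°/V₂.
V₂ = V₁·sin 52.3°/sin 12.2° = 565 × 3.7441 = 2115.42 m/s.

2120 m/s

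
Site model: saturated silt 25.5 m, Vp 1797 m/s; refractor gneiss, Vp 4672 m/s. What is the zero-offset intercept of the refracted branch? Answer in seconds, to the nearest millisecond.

0.026 s

θ_c = arcsin(V₁/V₂) = arcsin(1797/4672) = 22.62°; cos θ_c = 0.9231.
tᵢ = 2h·cos θ_c / V₁ = 2·25.5·0.9231 / 1797 = 0.02620 s.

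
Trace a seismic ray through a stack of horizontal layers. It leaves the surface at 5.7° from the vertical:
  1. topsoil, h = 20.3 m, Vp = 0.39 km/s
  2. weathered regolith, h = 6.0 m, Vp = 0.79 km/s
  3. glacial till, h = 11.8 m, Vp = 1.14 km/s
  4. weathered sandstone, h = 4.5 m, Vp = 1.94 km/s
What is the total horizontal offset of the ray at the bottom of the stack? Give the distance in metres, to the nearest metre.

Apply Snell's law at each interface; in layer i the horizontal offset is hᵢ·tan θᵢ.
Layer 1: θ = 5.70°; offset = 20.3·tan 5.70° = 2.026 m.
Layer 2: sin θ = 0.79·sin 5.7°/0.39 = 0.2012, θ = 11.61°; offset = 6.0·tan 11.61° = 1.232 m.
Layer 3: sin θ = 1.14·sin 5.7°/0.39 = 0.2903, θ = 16.88°; offset = 11.8·tan 16.88° = 3.580 m.
Layer 4: sin θ = 1.94·sin 5.7°/0.39 = 0.4941, θ = 29.61°; offset = 4.5·tan 29.61° = 2.557 m.
Σ offsets = 9.396 m.

9 m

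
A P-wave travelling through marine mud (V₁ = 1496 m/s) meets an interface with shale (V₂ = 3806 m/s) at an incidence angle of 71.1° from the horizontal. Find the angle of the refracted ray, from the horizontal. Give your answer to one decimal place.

Convert to the normal: θ₁ = 90° − 71.1° = 18.9°.
sin θ₁/V₁ = sin θ₂/V₂ ⇒ sin θ₂ = 3806·sin 18.9°/1496 = 3806·0.3239/1496 = 0.8241.
θ₂ = sin⁻¹(0.8241) = 55.50° (from vertical).
From the interface: 90° − 55.50° = 34.50°.

34.5°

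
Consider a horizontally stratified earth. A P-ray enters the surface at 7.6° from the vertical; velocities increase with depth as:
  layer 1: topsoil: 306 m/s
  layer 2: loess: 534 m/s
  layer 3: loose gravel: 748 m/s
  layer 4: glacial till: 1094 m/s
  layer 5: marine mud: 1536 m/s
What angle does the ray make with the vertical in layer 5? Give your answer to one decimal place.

41.6°

Ray parameter p = sin 7.6° / 306 = 4.3221e-04 s/m.
sin θ_5 = p·V_5 = 4.3221e-04 × 1536 = 0.6639.
θ_5 = 41.60° from the vertical.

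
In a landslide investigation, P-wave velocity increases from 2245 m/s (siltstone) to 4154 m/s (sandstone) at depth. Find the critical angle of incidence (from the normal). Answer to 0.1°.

32.7°

Critical incidence: sin θ_c = V₁/V₂ = 2245/4154 = 0.5404.
θ_c = arcsin 0.5404 = 32.71°.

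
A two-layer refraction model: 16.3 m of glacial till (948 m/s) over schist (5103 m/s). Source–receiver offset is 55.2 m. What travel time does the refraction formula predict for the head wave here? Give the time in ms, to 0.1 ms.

44.6 ms

t = x/V₂ + 2h·√(V₂²−V₁²)/(V₁V₂).
√(V₂²−V₁²) = √(5103²−948²) = 5014.2 m/s; delay term = 2·16.3·5014.2/(948·5103) = 0.03379 s.
t = 55.2/5103 + 0.03379 = 0.04461 s.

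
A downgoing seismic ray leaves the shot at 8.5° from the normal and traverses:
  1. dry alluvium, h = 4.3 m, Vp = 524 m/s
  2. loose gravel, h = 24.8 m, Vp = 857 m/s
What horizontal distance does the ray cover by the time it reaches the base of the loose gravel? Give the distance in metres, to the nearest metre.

7 m

p = sin θ₁/V₁ = sin 8.5°/524 = 2.8208e-04 s/m is conserved through the stack.
Layer 1: θ = 8.50°; offset = 4.3·tan 8.50° = 0.643 m.
Layer 2: sin θ = p·857 = 0.2417 → θ = 13.99°; offset = 24.8·tan 13.99° = 6.178 m.
Total horizontal offset = 6.821 m.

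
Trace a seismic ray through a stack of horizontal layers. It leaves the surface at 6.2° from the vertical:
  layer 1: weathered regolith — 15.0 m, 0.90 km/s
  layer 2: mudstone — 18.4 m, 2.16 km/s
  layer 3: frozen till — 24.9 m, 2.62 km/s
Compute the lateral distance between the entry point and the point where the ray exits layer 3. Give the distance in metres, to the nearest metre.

Ray parameter p = sin 6.2° / 0.90 km/s = 1.2000e-01 s/km.
Layer 1: θ = 6.20°; offset = 15.0·tan 6.20° = 1.630 m.
Layer 2: sin θ = p·2.16 = 0.2592 → θ = 15.02°; offset = 18.4·tan 15.02° = 4.938 m.
Layer 3: sin θ = p·2.62 = 0.3144 → θ = 18.32°; offset = 24.9·tan 18.32° = 8.247 m.
Σ offsets = 14.814 m.

15 m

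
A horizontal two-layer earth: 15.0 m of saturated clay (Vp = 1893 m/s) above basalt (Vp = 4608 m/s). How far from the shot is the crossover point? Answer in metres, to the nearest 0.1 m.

46.4 m

x_cross = 2h·√((V₂+V₁)/(V₂−V₁)).
(V₂+V₁)/(V₂−V₁) = (4608+1893)/(4608−1893) = 2.3945; √ = 1.5474.
x_cross = 2·15.0·1.5474 = 46.42 m.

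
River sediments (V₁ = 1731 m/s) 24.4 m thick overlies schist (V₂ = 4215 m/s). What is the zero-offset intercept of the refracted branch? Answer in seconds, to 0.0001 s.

0.0257 s

θ_c = arcsin(V₁/V₂) = arcsin(1731/4215) = 24.25°; cos θ_c = 0.9118.
tᵢ = 2h·cos θ_c / V₁ = 2·24.4·0.9118 / 1731 = 0.02570 s.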